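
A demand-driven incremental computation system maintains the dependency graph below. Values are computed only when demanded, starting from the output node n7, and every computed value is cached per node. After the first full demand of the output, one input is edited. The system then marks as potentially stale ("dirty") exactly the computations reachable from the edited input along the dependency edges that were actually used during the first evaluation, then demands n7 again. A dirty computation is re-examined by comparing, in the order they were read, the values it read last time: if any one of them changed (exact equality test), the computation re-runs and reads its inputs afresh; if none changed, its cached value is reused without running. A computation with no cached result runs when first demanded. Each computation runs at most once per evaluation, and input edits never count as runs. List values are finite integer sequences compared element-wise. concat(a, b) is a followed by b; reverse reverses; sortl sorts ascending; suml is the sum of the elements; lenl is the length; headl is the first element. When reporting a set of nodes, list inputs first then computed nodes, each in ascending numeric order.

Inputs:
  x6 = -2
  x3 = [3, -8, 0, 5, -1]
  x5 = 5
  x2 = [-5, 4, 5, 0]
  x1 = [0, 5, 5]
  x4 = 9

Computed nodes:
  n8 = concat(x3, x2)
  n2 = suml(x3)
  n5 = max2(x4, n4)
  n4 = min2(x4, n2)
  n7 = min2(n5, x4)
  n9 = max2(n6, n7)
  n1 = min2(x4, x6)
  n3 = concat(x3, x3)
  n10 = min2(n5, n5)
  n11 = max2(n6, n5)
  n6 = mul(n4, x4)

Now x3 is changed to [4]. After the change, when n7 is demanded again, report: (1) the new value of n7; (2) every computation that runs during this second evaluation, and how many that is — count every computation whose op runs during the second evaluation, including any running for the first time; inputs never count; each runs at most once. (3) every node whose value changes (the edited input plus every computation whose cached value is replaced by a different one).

New value of n7: 9.
Computations that run: n2, n4, n5 — 3 in total.
Values that change: x3, n2, n4.
Key observation: the change is absorbed at n5 — it re-runs but produces the same value, and the output's value is unchanged.

First evaluation (everything demanded from the output):
  n2 = suml([3, -8, 0, 5, -1]) = -1
  n4 = min2(9, -1) = -1
  n5 = max2(9, -1) = 9
  n7 = min2(9, 9) = 9

Propagation after the edit:
  n2: runs — x3 [3, -8, 0, 5, -1]->[4]; result 4.
  n4: runs — n2 -1->4; result 4.
  n5: runs — n4 -1->4; result 9 (same value as before).
  n7: checked — values it read are unchanged (n5 unchanged, x4 unchanged); reused cached 9 without running.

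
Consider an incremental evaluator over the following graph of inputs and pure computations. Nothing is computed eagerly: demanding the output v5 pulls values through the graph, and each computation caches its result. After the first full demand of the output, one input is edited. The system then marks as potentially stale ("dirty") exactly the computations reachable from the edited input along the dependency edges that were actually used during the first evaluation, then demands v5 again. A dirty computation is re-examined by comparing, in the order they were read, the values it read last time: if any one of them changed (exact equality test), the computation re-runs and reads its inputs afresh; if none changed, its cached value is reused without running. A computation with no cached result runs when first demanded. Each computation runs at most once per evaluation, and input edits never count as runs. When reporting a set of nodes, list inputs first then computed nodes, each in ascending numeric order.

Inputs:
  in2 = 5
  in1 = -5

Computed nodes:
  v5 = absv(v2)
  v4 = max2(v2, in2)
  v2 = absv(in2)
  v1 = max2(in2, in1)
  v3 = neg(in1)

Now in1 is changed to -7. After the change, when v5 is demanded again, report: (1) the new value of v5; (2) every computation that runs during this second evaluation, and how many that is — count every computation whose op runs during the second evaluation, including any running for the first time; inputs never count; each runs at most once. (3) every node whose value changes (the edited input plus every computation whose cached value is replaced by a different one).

v5 now evaluates to 5.
Run set: none (0 run).
Changed values: in1.
The important point: nothing the output needs ever reads in1, so the edit is invisible to it.

Initial pass — values computed on the first demand:
  v2 = absv(5) = 5
  v5 = absv(5) = 5

Second demand — change propagation:
  no demanded computation ever read in1, so the edit dirties nothing and nothing runs.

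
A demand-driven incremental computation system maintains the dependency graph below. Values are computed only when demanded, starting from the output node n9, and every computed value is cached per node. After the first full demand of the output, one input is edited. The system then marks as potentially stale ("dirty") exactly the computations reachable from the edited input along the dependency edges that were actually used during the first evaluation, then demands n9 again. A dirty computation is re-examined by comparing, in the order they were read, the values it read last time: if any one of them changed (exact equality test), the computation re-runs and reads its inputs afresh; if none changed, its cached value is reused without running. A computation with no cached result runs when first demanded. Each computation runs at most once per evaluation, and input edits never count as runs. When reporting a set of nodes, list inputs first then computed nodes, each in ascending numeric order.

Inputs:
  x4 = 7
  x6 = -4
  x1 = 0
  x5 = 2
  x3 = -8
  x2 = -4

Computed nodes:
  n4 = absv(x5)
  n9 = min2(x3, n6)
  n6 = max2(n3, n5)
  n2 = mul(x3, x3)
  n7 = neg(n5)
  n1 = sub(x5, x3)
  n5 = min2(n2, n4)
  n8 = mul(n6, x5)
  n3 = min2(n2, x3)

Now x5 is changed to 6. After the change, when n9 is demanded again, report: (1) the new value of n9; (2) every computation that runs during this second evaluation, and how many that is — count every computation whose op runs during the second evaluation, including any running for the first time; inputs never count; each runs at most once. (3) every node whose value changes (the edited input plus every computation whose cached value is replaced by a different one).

New value of n9: -8.
Computations that run: n4, n5, n6, n9 — 4 in total.
Values that change: x5, n4, n5, n6.

First evaluation (everything demanded from the output):
  n2 = mul(-8, -8) = 64
  n3 = min2(64, -8) = -8
  n4 = absv(2) = 2
  n5 = min2(64, 2) = 2
  n6 = max2(-8, 2) = 2
  n9 = min2(-8, 2) = -8

Propagation after the edit:
  n4: runs — x5 2->6; result 6.
  n5: runs — n4 2->6; result 6.
  n6: runs — n5 2->6; result 6.
  n9: runs — n6 2->6; result -8 (same value as before).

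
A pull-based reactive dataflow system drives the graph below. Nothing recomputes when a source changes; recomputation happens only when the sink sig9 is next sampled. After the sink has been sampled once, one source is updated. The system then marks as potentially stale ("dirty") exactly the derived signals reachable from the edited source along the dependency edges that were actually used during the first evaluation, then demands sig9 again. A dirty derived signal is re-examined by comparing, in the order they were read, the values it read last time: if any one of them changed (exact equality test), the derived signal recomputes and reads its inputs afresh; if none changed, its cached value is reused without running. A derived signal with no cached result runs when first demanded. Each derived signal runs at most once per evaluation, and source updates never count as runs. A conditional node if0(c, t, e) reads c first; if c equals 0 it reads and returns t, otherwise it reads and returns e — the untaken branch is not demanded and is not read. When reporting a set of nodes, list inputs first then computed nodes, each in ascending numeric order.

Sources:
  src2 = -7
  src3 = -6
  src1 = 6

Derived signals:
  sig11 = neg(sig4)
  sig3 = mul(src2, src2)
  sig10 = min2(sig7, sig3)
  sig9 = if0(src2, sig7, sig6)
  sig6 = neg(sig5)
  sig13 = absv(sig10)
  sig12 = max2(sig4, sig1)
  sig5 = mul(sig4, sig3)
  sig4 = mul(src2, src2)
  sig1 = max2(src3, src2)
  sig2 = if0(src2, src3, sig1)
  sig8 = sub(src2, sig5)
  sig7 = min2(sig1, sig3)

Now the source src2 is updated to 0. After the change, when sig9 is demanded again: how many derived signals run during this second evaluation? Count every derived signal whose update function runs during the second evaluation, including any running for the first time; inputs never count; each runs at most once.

First evaluation (everything demanded from the output):
  sig3 = mul(-7, -7) = 49
  sig4 = mul(-7, -7) = 49
  sig5 = mul(49, 49) = 2401
  sig6 = neg(2401) = -2401
  sig9 = if0(src2=-7 -> else branch sig6) = -2401

Propagation after the edit:
  sig1: demanded for the first time — runs, produces 0.
  sig3: runs — src2 -7->0; src2 -7->0; result 0.
  sig4: marked dirty but never re-examined — demand shifted away from it.
  sig5: marked dirty but never re-examined — demand shifted away from it.
  sig6: marked dirty but never re-examined — demand shifted away from it.
  sig7: demanded for the first time — runs, produces 0.
  sig9: runs — src2 -7->0; result 0.

Key observation: a condition flipped, so demand moved to the other branch — sig4, sig5, sig6 are never re-examined.

Derived signals that run: sig1, sig3, sig7, sig9 — 4 in total.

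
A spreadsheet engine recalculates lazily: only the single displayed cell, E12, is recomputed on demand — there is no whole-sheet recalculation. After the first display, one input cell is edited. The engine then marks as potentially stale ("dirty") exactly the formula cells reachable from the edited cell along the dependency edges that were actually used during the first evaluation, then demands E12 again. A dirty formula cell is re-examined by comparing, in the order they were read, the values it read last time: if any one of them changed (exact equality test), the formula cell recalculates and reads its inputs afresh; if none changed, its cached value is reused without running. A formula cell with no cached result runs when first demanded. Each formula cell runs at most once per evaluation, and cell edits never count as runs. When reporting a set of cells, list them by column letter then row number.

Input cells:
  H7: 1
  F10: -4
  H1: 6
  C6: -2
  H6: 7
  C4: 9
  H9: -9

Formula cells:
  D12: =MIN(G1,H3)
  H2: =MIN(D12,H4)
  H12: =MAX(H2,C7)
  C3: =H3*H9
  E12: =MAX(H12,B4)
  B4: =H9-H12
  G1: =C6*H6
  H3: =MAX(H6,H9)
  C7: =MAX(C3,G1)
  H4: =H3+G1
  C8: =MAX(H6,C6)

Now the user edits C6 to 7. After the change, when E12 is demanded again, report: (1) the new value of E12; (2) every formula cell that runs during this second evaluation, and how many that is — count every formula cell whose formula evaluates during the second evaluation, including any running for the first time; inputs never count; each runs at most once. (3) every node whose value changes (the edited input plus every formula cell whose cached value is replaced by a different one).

First evaluation (everything demanded from the output):
  G1 = -2 * 7 = -14
  H3 = MAX(7, -9) = 7
  C3 = 7 * -9 = -63
  C7 = MAX(-63, -14) = -14
  D12 = MIN(-14, 7) = -14
  H4 = 7 + -14 = -7
  H2 = MIN(-14, -7) = -14
  H12 = MAX(-14, -14) = -14
  B4 = -9 - -14 = 5
  E12 = MAX(-14, 5) = 5

Propagation after the edit:
  G1: runs — C6 -2->7; result 49.
  C7: runs — G1 -14->49; result 49.
  D12: runs — G1 -14->49; result 7.
  H4: runs — G1 -14->49; result 56.
  H2: runs — D12 -14->7; H4 -7->56; result 7.
  H12: runs — H2 -14->7; C7 -14->49; result 49.
  B4: runs — H12 -14->49; result -58.
  E12: runs — H12 -14->49; B4 5->-58; result 49.

New value of E12: 49.
Formula cells that run: B4, C7, D12, E12, G1, H2, H4, H12 — 8 in total.
Values that change: B4, C6, C7, D12, E12, G1, H2, H4, H12.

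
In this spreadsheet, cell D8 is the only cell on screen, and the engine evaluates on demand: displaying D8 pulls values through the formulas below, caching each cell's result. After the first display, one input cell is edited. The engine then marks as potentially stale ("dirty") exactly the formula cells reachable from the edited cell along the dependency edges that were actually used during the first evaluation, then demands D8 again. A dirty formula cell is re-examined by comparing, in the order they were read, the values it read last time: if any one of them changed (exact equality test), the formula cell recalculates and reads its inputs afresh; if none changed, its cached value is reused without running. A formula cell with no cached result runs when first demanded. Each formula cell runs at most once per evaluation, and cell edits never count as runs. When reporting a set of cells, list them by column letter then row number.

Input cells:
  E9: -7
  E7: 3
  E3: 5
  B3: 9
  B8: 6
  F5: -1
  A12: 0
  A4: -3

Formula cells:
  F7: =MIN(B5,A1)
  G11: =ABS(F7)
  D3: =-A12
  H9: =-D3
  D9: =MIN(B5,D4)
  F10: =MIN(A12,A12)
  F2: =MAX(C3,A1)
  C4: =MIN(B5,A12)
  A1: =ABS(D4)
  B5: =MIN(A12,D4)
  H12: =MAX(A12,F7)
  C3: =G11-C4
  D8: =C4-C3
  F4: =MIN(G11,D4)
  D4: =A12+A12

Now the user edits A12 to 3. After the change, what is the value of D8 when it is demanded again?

D8 now evaluates to 3.

Initial pass — values computed on the first demand:
  D4 = 0 + 0 = 0
  A1 = ABS(0) = 0
  B5 = MIN(0, 0) = 0
  C4 = MIN(0, 0) = 0
  F7 = MIN(0, 0) = 0
  G11 = ABS(0) = 0
  C3 = 0 - 0 = 0
  D8 = 0 - 0 = 0

Second demand — change propagation:
  D4: re-runs because A12 0->3; A12 0->3; new result 6.
  A1: re-runs because D4 0->6; new result 6.
  B5: re-runs because A12 0->3; D4 0->6; new result 3.
  C4: re-runs because B5 0->3; A12 0->3; new result 3.
  F7: re-runs because B5 0->3; A1 0->6; new result 3.
  G11: re-runs because F7 0->3; new result 3.
  C3: re-runs because G11 0->3; C4 0->3; new result 0 (unchanged).
  D8: re-runs because C4 0->3; new result 3.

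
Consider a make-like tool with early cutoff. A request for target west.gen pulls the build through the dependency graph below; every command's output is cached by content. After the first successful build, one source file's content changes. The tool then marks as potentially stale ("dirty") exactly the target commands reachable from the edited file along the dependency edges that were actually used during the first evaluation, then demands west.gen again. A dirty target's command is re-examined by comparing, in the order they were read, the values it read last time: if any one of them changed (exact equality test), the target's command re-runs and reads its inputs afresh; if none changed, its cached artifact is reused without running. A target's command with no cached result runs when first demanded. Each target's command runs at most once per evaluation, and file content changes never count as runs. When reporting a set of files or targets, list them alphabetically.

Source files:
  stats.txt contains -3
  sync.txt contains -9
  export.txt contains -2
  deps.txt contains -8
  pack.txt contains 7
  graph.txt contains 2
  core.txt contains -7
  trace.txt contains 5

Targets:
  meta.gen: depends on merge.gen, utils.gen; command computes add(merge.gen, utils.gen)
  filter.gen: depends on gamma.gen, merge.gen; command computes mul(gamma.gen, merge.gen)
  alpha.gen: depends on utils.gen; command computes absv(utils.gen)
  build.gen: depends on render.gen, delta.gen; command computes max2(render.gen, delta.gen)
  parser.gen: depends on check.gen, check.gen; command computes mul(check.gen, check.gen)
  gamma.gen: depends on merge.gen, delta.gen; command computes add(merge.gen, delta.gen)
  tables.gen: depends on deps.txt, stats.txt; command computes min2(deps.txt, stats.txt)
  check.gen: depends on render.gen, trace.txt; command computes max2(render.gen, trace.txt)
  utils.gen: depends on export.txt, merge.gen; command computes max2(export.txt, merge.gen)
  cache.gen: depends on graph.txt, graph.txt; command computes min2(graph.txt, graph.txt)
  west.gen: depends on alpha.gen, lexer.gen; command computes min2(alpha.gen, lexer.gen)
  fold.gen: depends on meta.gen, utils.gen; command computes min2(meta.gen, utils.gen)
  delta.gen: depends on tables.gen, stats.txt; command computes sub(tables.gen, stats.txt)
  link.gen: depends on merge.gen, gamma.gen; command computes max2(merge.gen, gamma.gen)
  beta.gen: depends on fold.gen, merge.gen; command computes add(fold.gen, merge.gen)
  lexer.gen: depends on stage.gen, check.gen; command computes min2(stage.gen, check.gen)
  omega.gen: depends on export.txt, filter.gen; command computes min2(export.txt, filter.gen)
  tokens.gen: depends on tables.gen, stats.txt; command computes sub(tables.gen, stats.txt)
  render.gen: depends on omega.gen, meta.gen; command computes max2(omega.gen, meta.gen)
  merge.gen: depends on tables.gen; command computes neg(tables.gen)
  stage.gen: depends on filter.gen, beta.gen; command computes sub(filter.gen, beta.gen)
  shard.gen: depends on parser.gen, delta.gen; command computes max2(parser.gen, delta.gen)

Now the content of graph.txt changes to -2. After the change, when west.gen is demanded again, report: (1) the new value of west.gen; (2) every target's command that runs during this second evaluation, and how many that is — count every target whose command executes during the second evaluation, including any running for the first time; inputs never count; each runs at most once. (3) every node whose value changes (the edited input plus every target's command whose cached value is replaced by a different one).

First demand of the output computes:
  tables.gen = min2(-8, -3) = -8
  delta.gen = sub(-8, -3) = -5
  merge.gen = neg(-8) = 8
  gamma.gen = add(8, -5) = 3
  filter.gen = mul(3, 8) = 24
  omega.gen = min2(-2, 24) = -2
  utils.gen = max2(-2, 8) = 8
  alpha.gen = absv(8) = 8
  meta.gen = add(8, 8) = 16
  fold.gen = min2(16, 8) = 8
  beta.gen = add(8, 8) = 16
  render.gen = max2(-2, 16) = 16
  check.gen = max2(16, 5) = 16
  stage.gen = sub(24, 16) = 8
  lexer.gen = min2(8, 16) = 8
  west.gen = min2(8, 8) = 8

After the edit, cleaning proceeds:
  graph.txt only reaches undemanded nodes; the second demand re-runs nothing.

Note the shortcut — graph.txt feeds only undemanded nodes, so no recomputation happens.

Demanding west.gen again yields 8.
0 target commands run: none.
The nodes whose values change: graph.txt.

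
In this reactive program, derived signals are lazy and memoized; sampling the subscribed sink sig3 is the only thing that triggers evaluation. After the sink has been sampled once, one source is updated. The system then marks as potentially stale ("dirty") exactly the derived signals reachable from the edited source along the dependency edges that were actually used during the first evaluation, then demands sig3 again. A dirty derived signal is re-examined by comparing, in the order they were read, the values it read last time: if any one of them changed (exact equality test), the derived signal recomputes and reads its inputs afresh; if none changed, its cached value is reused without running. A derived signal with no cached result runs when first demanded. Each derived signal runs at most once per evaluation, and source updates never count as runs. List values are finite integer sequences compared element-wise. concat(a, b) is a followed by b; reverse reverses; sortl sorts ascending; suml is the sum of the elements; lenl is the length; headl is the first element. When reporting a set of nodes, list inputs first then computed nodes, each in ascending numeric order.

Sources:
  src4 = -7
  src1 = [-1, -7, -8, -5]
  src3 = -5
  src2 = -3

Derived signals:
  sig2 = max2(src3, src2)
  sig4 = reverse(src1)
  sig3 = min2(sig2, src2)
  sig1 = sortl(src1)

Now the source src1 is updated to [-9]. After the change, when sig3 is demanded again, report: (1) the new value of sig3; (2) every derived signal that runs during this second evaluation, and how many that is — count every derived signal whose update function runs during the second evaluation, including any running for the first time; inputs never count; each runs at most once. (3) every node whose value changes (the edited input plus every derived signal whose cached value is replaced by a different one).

Demanding sig3 again yields -3.
0 derived signals run: none.
The nodes whose values change: src1.
Note the shortcut — src1 feeds only undemanded nodes, so no recomputation happens.

First demand of the output computes:
  sig2 = max2(-5, -3) = -3
  sig3 = min2(-3, -3) = -3

After the edit, cleaning proceeds:
  src1 only reaches undemanded nodes; the second demand re-runs nothing.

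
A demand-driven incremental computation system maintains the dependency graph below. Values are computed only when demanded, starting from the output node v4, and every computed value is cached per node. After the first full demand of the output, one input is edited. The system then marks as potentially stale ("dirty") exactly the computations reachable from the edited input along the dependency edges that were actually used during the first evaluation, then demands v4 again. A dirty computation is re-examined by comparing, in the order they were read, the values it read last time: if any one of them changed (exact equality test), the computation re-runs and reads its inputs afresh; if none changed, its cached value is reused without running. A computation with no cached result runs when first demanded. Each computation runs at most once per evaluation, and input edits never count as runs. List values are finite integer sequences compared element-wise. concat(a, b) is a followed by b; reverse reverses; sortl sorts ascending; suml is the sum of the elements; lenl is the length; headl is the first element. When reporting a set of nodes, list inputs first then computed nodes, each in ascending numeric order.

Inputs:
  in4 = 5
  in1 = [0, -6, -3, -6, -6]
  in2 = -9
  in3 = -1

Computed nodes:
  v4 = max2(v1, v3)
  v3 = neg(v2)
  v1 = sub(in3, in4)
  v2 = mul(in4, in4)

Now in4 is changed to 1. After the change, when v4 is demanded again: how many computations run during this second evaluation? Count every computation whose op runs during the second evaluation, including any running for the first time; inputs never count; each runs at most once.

First evaluation (everything demanded from the output):
  v1 = sub(-1, 5) = -6
  v2 = mul(5, 5) = 25
  v3 = neg(25) = -25
  v4 = max2(-6, -25) = -6

Propagation after the edit:
  v1: runs — in4 5->1; result -2.
  v2: runs — in4 5->1; in4 5->1; result 1.
  v3: runs — v2 25->1; result -1.
  v4: runs — v1 -6->-2; v3 -25->-1; result -1.

Computations that run: v1, v2, v3, v4 — 4 in total.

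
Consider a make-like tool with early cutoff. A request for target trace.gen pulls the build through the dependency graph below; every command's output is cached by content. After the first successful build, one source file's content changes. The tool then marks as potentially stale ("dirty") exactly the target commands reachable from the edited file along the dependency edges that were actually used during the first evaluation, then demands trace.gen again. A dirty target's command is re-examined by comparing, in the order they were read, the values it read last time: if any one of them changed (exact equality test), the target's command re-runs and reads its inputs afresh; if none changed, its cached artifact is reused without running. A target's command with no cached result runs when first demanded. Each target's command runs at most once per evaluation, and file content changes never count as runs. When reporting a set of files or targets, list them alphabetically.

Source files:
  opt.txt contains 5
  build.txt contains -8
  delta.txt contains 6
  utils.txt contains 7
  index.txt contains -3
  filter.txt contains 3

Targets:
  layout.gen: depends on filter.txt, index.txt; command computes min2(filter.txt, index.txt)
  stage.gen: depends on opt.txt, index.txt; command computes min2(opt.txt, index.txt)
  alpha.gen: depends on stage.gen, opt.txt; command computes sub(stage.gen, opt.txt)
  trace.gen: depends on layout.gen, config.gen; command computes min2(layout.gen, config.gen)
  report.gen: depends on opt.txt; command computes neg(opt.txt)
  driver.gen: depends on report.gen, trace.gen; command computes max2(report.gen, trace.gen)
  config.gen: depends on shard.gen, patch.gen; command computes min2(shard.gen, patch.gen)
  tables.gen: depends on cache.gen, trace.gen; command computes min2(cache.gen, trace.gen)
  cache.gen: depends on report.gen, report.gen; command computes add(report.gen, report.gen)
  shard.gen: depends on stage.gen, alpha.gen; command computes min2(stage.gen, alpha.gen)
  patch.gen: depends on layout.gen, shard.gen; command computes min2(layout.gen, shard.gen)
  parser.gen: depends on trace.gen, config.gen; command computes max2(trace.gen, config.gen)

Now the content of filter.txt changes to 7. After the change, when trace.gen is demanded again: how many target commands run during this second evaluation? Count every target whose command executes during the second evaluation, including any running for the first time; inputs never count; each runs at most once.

1 target commands run: layout.gen.
Note the absorption at layout.gen: it re-runs yet its value is the same, leaving the output's value untouched.

First demand of the output computes:
  layout.gen = min2(3, -3) = -3
  stage.gen = min2(5, -3) = -3
  alpha.gen = sub(-3, 5) = -8
  shard.gen = min2(-3, -8) = -8
  patch.gen = min2(-3, -8) = -8
  config.gen = min2(-8, -8) = -8
  trace.gen = min2(-3, -8) = -8

After the edit, cleaning proceeds:
  layout.gen: a read changed (filter.txt 3->7) — executes, giving -3 — identical to its old value.
  patch.gen: dirty, but its reads are unchanged (layout.gen unchanged, shard.gen unchanged); cached -8 stands.
  config.gen: dirty, but its reads are unchanged (shard.gen unchanged, patch.gen unchanged); cached -8 stands.
  trace.gen: dirty, but its reads are unchanged (layout.gen unchanged, config.gen unchanged); cached -8 stands.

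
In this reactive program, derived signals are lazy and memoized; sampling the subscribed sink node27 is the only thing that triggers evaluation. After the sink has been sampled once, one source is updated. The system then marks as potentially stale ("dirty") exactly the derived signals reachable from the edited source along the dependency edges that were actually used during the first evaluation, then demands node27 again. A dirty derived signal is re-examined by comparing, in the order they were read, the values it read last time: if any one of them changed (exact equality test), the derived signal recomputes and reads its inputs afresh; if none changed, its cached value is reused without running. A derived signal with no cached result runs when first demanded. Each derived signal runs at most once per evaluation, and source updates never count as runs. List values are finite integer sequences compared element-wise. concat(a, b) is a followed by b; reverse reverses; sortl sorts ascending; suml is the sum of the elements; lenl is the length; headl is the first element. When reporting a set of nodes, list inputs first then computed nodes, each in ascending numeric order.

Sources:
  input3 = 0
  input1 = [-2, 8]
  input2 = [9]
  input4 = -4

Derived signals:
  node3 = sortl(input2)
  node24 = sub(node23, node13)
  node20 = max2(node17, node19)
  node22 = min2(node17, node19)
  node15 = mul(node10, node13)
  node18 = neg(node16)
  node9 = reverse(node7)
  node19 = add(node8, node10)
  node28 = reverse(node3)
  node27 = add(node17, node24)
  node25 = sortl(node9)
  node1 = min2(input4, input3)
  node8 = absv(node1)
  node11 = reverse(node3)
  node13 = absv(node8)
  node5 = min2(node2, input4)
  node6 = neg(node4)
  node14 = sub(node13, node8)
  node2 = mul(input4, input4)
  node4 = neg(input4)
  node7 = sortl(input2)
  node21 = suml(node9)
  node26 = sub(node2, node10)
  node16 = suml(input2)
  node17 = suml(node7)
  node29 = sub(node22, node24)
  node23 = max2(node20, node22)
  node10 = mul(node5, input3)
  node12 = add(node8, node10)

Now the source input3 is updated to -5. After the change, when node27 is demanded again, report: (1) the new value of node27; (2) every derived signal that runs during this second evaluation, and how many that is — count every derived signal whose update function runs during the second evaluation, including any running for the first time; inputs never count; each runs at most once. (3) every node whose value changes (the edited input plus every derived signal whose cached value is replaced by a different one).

Demanding node27 again yields 29.
10 derived signals run: node1, node8, node10, node13, node19, node20, node22, node23, node24, node27.
The nodes whose values change: input3, node1, node8, node10, node13, node19, node20, node22, node23, node24, node27.

First demand of the output computes:
  node1 = min2(-4, 0) = -4
  node2 = mul(-4, -4) = 16
  node5 = min2(16, -4) = -4
  node7 = sortl([9]) = [9]
  node8 = absv(-4) = 4
  node10 = mul(-4, 0) = 0
  node13 = absv(4) = 4
  node17 = suml([9]) = 9
  node19 = add(4, 0) = 4
  node20 = max2(9, 4) = 9
  node22 = min2(9, 4) = 4
  node23 = max2(9, 4) = 9
  node24 = sub(9, 4) = 5
  node27 = add(9, 5) = 14

After the edit, cleaning proceeds:
  node1: a read changed (input3 0->-5) — executes, giving -5.
  node8: a read changed (node1 -4->-5) — executes, giving 5.
  node10: a read changed (input3 0->-5) — executes, giving 20.
  node13: a read changed (node8 4->5) — executes, giving 5.
  node19: a read changed (node8 4->5; node10 0->20) — executes, giving 25.
  node20: a read changed (node19 4->25) — executes, giving 25.
  node22: a read changed (node19 4->25) — executes, giving 9.
  node23: a read changed (node20 9->25; node22 4->9) — executes, giving 25.
  node24: a read changed (node23 9->25; node13 4->5) — executes, giving 20.
  node27: a read changed (node24 5->20) — executes, giving 29.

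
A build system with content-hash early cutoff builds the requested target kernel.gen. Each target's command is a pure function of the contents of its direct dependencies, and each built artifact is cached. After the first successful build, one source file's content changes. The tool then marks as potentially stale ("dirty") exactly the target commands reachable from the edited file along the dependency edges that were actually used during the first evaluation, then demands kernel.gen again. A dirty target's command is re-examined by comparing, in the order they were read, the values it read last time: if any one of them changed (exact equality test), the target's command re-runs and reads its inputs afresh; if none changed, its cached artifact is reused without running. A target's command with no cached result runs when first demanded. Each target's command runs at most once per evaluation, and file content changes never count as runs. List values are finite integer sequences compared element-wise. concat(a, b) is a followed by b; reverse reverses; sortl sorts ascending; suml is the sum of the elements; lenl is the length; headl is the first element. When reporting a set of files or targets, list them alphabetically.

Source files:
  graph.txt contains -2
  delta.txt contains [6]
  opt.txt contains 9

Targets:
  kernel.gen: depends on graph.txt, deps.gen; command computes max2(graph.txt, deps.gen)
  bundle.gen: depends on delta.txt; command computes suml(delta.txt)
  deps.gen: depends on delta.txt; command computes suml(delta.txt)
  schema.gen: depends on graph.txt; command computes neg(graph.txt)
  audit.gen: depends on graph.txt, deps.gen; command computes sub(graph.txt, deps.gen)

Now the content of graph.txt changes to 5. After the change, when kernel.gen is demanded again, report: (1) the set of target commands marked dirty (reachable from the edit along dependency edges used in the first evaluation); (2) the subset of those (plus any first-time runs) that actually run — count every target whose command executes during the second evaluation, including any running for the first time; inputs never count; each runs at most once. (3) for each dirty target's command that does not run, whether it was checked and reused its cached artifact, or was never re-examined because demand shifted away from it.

First evaluation (everything demanded from the output):
  deps.gen = suml([6]) = 6
  kernel.gen = max2(-2, 6) = 6

Propagation after the edit:
  kernel.gen: runs — graph.txt -2->5; result 6 (same value as before).

Marked dirty: kernel.gen.
Target commands that run: kernel.gen — 1 in total.
Every dirty target's command ran.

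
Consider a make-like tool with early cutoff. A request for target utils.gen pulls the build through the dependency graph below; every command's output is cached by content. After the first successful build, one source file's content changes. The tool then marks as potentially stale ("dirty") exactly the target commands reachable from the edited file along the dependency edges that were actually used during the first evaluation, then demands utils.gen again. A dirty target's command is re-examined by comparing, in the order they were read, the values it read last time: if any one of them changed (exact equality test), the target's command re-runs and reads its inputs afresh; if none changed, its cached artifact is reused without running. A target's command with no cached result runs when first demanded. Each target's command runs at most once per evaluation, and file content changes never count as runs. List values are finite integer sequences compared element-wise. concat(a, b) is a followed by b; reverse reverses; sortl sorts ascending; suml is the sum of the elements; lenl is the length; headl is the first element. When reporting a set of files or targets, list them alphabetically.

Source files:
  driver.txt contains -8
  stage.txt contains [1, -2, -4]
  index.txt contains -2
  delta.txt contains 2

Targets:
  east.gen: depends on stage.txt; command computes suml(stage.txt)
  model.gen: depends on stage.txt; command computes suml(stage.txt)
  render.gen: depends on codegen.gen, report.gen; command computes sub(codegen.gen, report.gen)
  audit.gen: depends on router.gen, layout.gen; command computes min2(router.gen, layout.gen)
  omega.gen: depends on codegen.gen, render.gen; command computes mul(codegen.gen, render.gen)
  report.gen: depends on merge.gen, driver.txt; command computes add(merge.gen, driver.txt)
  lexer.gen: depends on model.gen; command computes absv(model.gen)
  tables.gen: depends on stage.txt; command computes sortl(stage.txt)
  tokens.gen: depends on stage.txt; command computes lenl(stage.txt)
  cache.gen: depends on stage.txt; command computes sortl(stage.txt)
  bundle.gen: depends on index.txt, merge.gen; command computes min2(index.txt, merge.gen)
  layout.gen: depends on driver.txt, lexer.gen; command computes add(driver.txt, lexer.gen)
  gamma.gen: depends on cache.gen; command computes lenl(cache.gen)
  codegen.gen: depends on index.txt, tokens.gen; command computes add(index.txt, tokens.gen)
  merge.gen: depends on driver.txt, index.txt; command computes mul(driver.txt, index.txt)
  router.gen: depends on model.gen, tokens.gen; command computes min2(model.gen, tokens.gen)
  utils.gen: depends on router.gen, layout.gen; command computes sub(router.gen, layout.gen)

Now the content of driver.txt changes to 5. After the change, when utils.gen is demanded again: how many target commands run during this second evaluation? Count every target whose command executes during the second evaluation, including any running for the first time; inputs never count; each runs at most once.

2 target commands run: layout.gen, utils.gen.

First demand of the output computes:
  model.gen = suml([1, -2, -4]) = -5
  lexer.gen = absv(-5) = 5
  layout.gen = add(-8, 5) = -3
  tokens.gen = lenl([1, -2, -4]) = 3
  router.gen = min2(-5, 3) = -5
  utils.gen = sub(-5, -3) = -2

After the edit, cleaning proceeds:
  layout.gen: a read changed (driver.txt -8->5) — executes, giving 10.
  utils.gen: a read changed (layout.gen -3->10) — executes, giving -15.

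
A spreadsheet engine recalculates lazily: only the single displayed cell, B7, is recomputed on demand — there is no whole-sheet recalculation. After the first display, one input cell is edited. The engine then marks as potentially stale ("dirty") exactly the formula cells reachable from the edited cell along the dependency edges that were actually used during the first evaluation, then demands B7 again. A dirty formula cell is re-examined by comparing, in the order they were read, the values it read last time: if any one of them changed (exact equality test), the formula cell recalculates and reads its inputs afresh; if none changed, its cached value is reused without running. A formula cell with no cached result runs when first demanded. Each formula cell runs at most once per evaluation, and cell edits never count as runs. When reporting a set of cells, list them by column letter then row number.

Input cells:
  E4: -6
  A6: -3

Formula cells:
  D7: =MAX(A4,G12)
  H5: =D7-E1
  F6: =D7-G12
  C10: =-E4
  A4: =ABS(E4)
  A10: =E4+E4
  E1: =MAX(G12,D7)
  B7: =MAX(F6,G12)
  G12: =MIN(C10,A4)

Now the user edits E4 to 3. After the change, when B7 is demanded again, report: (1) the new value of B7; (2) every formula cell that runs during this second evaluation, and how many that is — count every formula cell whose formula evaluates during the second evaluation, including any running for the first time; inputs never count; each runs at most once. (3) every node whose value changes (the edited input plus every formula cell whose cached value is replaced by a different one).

New value of B7: 6.
Formula cells that run: A4, B7, C10, D7, F6, G12 — 6 in total.
Values that change: A4, C10, D7, E4, F6, G12.

First evaluation (everything demanded from the output):
  A4 = ABS(-6) = 6
  C10 = -(-6) = 6
  G12 = MIN(6, 6) = 6
  D7 = MAX(6, 6) = 6
  F6 = 6 - 6 = 0
  B7 = MAX(0, 6) = 6

Propagation after the edit:
  A4: runs — E4 -6->3; result 3.
  C10: runs — E4 -6->3; result -3.
  G12: runs — C10 6->-3; A4 6->3; result -3.
  D7: runs — A4 6->3; G12 6->-3; result 3.
  F6: runs — D7 6->3; G12 6->-3; result 6.
  B7: runs — F6 0->6; G12 6->-3; result 6 (same value as before).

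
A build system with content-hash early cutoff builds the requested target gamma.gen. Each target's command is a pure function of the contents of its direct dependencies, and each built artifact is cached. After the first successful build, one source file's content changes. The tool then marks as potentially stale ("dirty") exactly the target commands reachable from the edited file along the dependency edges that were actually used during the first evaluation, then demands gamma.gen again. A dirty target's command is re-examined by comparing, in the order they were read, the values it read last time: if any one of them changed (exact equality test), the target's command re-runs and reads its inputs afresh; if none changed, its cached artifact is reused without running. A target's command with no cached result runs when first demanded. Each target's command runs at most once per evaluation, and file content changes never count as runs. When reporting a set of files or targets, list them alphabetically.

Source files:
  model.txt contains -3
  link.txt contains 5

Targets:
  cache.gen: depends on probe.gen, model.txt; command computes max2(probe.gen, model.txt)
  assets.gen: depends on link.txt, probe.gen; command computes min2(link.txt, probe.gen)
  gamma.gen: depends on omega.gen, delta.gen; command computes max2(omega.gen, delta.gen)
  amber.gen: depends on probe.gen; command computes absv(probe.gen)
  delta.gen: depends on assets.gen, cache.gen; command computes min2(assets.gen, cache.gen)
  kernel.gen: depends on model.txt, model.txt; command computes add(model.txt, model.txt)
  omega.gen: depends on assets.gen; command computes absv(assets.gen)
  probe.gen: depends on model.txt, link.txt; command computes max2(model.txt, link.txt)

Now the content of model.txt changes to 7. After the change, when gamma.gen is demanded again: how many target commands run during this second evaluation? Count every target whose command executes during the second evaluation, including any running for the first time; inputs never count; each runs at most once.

First evaluation (everything demanded from the output):
  probe.gen = max2(-3, 5) = 5
  assets.gen = min2(5, 5) = 5
  cache.gen = max2(5, -3) = 5
  delta.gen = min2(5, 5) = 5
  omega.gen = absv(5) = 5
  gamma.gen = max2(5, 5) = 5

Propagation after the edit:
  probe.gen: runs — model.txt -3->7; result 7.
  assets.gen: runs — probe.gen 5->7; result 5 (same value as before).
  cache.gen: runs — probe.gen 5->7; model.txt -3->7; result 7.
  delta.gen: runs — cache.gen 5->7; result 5 (same value as before).
  omega.gen: checked — values it read are unchanged (assets.gen unchanged); reused cached 5 without running.
  gamma.gen: checked — values it read are unchanged (omega.gen unchanged, delta.gen unchanged); reused cached 5 without running.

Key observation: the cutoff stops propagation at omega.gen — its inputs' values are unchanged, so it reuses its cache.

Target commands that run: assets.gen, cache.gen, delta.gen, probe.gen — 4 in total.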